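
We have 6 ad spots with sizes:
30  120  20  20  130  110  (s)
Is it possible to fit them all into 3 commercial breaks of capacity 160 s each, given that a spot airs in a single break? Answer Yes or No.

A valid assignment using 3 commercial breaks:
  break 1: 130 + 30 = 160
  break 2: 120 + 20 + 20 = 160
  break 3: 110 = 110
Every load is within 160 s, so 3 commercial breaks suffice.

Yes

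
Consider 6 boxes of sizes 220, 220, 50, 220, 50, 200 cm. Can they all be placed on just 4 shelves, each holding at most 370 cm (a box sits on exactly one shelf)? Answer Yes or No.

A valid assignment using 4 shelves:
  shelf 1: 220 + 50 + 50 = 320
  shelf 2: 220 = 220
  shelf 3: 220 = 220
  shelf 4: 200 = 200
Every load is within 370 cm, so 4 shelves suffice.

Yes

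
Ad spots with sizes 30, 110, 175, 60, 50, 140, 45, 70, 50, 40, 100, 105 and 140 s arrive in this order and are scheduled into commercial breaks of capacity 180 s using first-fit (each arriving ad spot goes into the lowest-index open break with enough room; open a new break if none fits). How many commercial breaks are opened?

  30 → break 1 (new)  [load 30/180]
  110 → break 1  [load 140/180]
  175 → break 2 (new)  [load 175/180]
  60 → break 3 (new)  [load 60/180]
  50 → break 3  [load 110/180]
  140 → break 4 (new)  [load 140/180]
  45 → break 3  [load 155/180]
  70 → break 5 (new)  [load 70/180]
  50 → break 5  [load 120/180]
  40 → break 1  [load 180/180]
  100 → break 6 (new)  [load 100/180]
  105 → break 7 (new)  [load 105/180]
  140 → break 8 (new)  [load 140/180]
8 commercial breaks opened.

8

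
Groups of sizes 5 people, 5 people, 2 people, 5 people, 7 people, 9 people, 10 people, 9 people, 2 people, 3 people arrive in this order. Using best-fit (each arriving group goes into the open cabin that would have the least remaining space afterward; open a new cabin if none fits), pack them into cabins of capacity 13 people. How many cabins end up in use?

  5 → cabin 1 (new)  [load 5/13]
  5 → cabin 1  [load 10/13]
  2 → cabin 1  [load 12/13]
  5 → cabin 2 (new)  [load 5/13]
  7 → cabin 2  [load 12/13]
  9 → cabin 3 (new)  [load 9/13]
  10 → cabin 4 (new)  [load 10/13]
  9 → cabin 5 (new)  [load 9/13]
  2 → cabin 4  [load 12/13]
  3 → cabin 3  [load 12/13]
5 cabins opened.

5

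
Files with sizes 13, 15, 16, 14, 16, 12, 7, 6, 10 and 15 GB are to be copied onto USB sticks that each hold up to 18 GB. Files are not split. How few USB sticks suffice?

8

Total = 16 + 16 + 15 + 15 + 14 + 13 + 12 + 10 + 7 + 6 = 124 GB.
Lower bound: ⌈124/18⌉ = 7 USB sticks.
Also, 8 files each exceed 9 GB, and no two of those can share a USB stick, so at least 8 USB sticks are needed.
A packing using 8 USB sticks:
  USB stick 1: 16 = 16
  USB stick 2: 16 = 16
  USB stick 3: 15 = 15
  USB stick 4: 15 = 15
  USB stick 5: 14 = 14
  USB stick 6: 13 = 13
  USB stick 7: 12 + 6 = 18
  USB stick 8: 10 + 7 = 17
This matches the lower bound, so 8 is optimal.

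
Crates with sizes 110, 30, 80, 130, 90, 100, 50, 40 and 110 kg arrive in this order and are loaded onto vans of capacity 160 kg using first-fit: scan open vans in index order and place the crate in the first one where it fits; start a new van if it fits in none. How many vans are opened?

  110 → van 1 (new)  [load 110/160]
  30 → van 1  [load 140/160]
  80 → van 2 (new)  [load 80/160]
  130 → van 3 (new)  [load 130/160]
  90 → van 4 (new)  [load 90/160]
  100 → van 5 (new)  [load 100/160]
  50 → van 2  [load 130/160]
  40 → van 4  [load 130/160]
  110 → van 6 (new)  [load 110/160]
6 vans opened.

6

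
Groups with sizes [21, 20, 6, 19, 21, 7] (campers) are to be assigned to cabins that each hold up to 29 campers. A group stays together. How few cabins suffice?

4

Total = 21 + 21 + 20 + 19 + 7 + 6 = 94 campers.
Lower bound: ⌈94/29⌉ = 4 cabins.
A packing using 4 cabins:
  cabin 1: 21 + 7 = 28
  cabin 2: 21 + 6 = 27
  cabin 3: 20 = 20
  cabin 4: 19 = 19
This matches the lower bound, so 4 is optimal.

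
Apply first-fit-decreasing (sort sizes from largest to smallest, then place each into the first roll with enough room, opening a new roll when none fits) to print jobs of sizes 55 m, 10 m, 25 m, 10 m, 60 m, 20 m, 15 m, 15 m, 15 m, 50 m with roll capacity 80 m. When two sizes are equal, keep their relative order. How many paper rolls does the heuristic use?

4

Sorted descending: 60, 55, 50, 25, 20, 15, 15, 15, 10, 10.
  60 → roll 1 (new)  [load 60/80]
  55 → roll 2 (new)  [load 55/80]
  50 → roll 3 (new)  [load 50/80]
  25 → roll 2  [load 80/80]
  20 → roll 1  [load 80/80]
  15 → roll 3  [load 65/80]
  15 → roll 3  [load 80/80]
  15 → roll 4 (new)  [load 15/80]
  10 → roll 4  [load 25/80]
  10 → roll 4  [load 35/80]
4 paper rolls opened.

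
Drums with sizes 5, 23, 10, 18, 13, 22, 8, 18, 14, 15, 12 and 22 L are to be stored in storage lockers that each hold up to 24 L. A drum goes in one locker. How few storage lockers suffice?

9

Total = 23 + 22 + 22 + 18 + 18 + 15 + 14 + 13 + 12 + 10 + 8 + 5 = 180 L.
Lower bound: ⌈180/24⌉ = 8 storage lockers.
A packing using 9 storage lockers:
  locker 1: 23 = 23
  locker 2: 22 = 22
  locker 3: 22 = 22
  locker 4: 18 + 5 = 23
  locker 5: 18 = 18
  locker 6: 15 + 8 = 23
  locker 7: 14 + 10 = 24
  locker 8: 13 = 13
  locker 9: 12 = 12
No arrangement into 8 storage lockers stays within capacity, so 9 is optimal.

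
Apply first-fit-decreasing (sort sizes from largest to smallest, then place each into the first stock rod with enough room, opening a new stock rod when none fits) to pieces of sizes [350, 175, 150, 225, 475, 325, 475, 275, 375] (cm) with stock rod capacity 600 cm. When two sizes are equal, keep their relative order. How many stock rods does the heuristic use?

Sorted descending: 475, 475, 375, 350, 325, 275, 225, 175, 150.
  475 → stock rod 1 (new)  [load 475/600]
  475 → stock rod 2 (new)  [load 475/600]
  375 → stock rod 3 (new)  [load 375/600]
  350 → stock rod 4 (new)  [load 350/600]
  325 → stock rod 5 (new)  [load 325/600]
  275 → stock rod 5  [load 600/600]
  225 → stock rod 3  [load 600/600]
  175 → stock rod 4  [load 525/600]
  150 → stock rod 6 (new)  [load 150/600]
6 stock rods opened.

6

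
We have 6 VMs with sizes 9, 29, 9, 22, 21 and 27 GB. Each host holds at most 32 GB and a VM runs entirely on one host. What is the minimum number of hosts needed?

4

Total = 29 + 27 + 22 + 21 + 9 + 9 = 117 GB.
Lower bound: ⌈117/32⌉ = 4 hosts.
A packing using 4 hosts:
  host 1: 29 = 29
  host 2: 27 = 27
  host 3: 22 + 9 = 31
  host 4: 21 + 9 = 30
This matches the lower bound, so 4 is optimal.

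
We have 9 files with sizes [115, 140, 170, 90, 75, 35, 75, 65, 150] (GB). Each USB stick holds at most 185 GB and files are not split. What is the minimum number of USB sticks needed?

6

Total = 170 + 150 + 140 + 115 + 90 + 75 + 75 + 65 + 35 = 915 GB.
Lower bound: ⌈915/185⌉ = 5 USB sticks.
A packing using 6 USB sticks:
  USB stick 1: 170 = 170
  USB stick 2: 150 + 35 = 185
  USB stick 3: 140 = 140
  USB stick 4: 115 + 65 = 180
  USB stick 5: 90 + 75 = 165
  USB stick 6: 75 = 75
No arrangement into 5 USB sticks stays within capacity, so 6 is optimal.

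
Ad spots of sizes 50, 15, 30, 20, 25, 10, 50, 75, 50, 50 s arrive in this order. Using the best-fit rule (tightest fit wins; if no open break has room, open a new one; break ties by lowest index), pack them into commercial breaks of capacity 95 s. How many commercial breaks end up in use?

6

  50 → break 1 (new)  [load 50/95]
  15 → break 1  [load 65/95]
  30 → break 1  [load 95/95]
  20 → break 2 (new)  [load 20/95]
  25 → break 2  [load 45/95]
  10 → break 2  [load 55/95]
  50 → break 3 (new)  [load 50/95]
  75 → break 4 (new)  [load 75/95]
  50 → break 5 (new)  [load 50/95]
  50 → break 6 (new)  [load 50/95]
6 commercial breaks opened.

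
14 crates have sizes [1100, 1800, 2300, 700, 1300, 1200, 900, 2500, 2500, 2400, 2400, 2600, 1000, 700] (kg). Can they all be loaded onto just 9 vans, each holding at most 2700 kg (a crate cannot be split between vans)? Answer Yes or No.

No

Total = 23400 kg; ⌈23400/2700⌉ = 9.
The bound of 9 does not rule out 9, but exhaustive search shows no assignment into 9 vans of capacity 2700 kg exists — the minimum is 10.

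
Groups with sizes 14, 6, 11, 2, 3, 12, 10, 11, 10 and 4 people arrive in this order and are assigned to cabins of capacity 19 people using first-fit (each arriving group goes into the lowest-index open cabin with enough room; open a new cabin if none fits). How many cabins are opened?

  14 → cabin 1 (new)  [load 14/19]
  6 → cabin 2 (new)  [load 6/19]
  11 → cabin 2  [load 17/19]
  2 → cabin 1  [load 16/19]
  3 → cabin 1  [load 19/19]
  12 → cabin 3 (new)  [load 12/19]
  10 → cabin 4 (new)  [load 10/19]
  11 → cabin 5 (new)  [load 11/19]
  10 → cabin 6 (new)  [load 10/19]
  4 → cabin 3  [load 16/19]
6 cabins opened.

6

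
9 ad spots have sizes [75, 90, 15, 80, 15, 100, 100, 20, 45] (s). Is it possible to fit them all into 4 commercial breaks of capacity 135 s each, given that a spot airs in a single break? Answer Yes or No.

Total = 540 s; ⌈540/135⌉ = 4.
5 ad spots each exceed half the capacity and cannot share a break, forcing at least 5 commercial breaks.
At least 5 commercial breaks are required, but only 4 are allowed.

No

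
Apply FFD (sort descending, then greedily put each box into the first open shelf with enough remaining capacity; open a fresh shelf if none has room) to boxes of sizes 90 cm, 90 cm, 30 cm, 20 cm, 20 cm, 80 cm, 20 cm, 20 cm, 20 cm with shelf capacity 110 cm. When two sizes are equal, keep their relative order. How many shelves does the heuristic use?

Sorted descending: 90, 90, 80, 30, 20, 20, 20, 20, 20.
  90 → shelf 1 (new)  [load 90/110]
  90 → shelf 2 (new)  [load 90/110]
  80 → shelf 3 (new)  [load 80/110]
  30 → shelf 3  [load 110/110]
  20 → shelf 1  [load 110/110]
  20 → shelf 2  [load 110/110]
  20 → shelf 4 (new)  [load 20/110]
  20 → shelf 4  [load 40/110]
  20 → shelf 4  [load 60/110]
4 shelves opened.

4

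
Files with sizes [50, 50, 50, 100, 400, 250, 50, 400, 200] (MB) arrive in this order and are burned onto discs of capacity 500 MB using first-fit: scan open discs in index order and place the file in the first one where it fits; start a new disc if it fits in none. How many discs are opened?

4

  50 → disc 1 (new)  [load 50/500]
  50 → disc 1  [load 100/500]
  50 → disc 1  [load 150/500]
  100 → disc 1  [load 250/500]
  400 → disc 2 (new)  [load 400/500]
  250 → disc 1  [load 500/500]
  50 → disc 2  [load 450/500]
  400 → disc 3 (new)  [load 400/500]
  200 → disc 4 (new)  [load 200/500]
4 discs opened.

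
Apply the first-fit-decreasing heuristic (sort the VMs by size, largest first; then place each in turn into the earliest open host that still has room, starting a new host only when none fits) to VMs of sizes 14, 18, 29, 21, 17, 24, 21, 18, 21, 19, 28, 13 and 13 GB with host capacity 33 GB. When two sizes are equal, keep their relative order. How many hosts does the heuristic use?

Sorted descending: 29, 28, 24, 21, 21, 21, 19, 18, 18, 17, 14, 13, 13.
  29 → host 1 (new)  [load 29/33]
  28 → host 2 (new)  [load 28/33]
  24 → host 3 (new)  [load 24/33]
  21 → host 4 (new)  [load 21/33]
  21 → host 5 (new)  [load 21/33]
  21 → host 6 (new)  [load 21/33]
  19 → host 7 (new)  [load 19/33]
  18 → host 8 (new)  [load 18/33]
  18 → host 9 (new)  [load 18/33]
  17 → host 10 (new)  [load 17/33]
  14 → host 7  [load 33/33]
  13 → host 8  [load 31/33]
  13 → host 9  [load 31/33]
10 hosts opened.

10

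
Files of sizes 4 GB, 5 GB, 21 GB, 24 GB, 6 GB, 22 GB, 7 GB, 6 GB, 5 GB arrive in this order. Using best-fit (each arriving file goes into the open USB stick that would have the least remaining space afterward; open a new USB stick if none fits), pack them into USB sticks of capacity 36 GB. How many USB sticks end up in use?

  4 → USB stick 1 (new)  [load 4/36]
  5 → USB stick 1  [load 9/36]
  21 → USB stick 1  [load 30/36]
  24 → USB stick 2 (new)  [load 24/36]
  6 → USB stick 1  [load 36/36]
  22 → USB stick 3 (new)  [load 22/36]
  7 → USB stick 2  [load 31/36]
  6 → USB stick 3  [load 28/36]
  5 → USB stick 2  [load 36/36]
3 USB sticks opened.

3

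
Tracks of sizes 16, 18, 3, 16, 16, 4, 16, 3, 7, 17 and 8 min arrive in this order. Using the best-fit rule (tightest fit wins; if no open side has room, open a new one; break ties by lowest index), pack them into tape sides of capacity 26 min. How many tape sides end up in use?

  16 → side 1 (new)  [load 16/26]
  18 → side 2 (new)  [load 18/26]
  3 → side 2  [load 21/26]
  16 → side 3 (new)  [load 16/26]
  16 → side 4 (new)  [load 16/26]
  4 → side 2  [load 25/26]
  16 → side 5 (new)  [load 16/26]
  3 → side 1  [load 19/26]
  7 → side 1  [load 26/26]
  17 → side 6 (new)  [load 17/26]
  8 → side 6  [load 25/26]
6 tape sides opened.

6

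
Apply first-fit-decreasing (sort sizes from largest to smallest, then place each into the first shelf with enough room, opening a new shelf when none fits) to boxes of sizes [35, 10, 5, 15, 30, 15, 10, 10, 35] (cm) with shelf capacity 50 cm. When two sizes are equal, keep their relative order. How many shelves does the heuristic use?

4

Sorted descending: 35, 35, 30, 15, 15, 10, 10, 10, 5.
  35 → shelf 1 (new)  [load 35/50]
  35 → shelf 2 (new)  [load 35/50]
  30 → shelf 3 (new)  [load 30/50]
  15 → shelf 1  [load 50/50]
  15 → shelf 2  [load 50/50]
  10 → shelf 3  [load 40/50]
  10 → shelf 3  [load 50/50]
  10 → shelf 4 (new)  [load 10/50]
  5 → shelf 4  [load 15/50]
4 shelves opened.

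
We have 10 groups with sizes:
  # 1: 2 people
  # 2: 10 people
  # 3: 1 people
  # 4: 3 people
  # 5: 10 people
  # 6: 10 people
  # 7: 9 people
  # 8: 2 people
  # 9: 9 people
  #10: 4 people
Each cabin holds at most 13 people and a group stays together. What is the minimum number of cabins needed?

5

Total = 10 + 10 + 10 + 9 + 9 + 4 + 3 + 2 + 2 + 1 = 60 people.
Lower bound: ⌈60/13⌉ = 5 cabins.
A packing using 5 cabins:
  cabin 1: 10 + 3 = 13
  cabin 2: 10 + 2 + 1 = 13
  cabin 3: 10 + 2 = 12
  cabin 4: 9 + 4 = 13
  cabin 5: 9 = 9
This matches the lower bound, so 5 is optimal.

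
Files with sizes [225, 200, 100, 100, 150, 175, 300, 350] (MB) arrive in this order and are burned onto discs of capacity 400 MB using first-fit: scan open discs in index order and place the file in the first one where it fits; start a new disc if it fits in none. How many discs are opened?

  225 → disc 1 (new)  [load 225/400]
  200 → disc 2 (new)  [load 200/400]
  100 → disc 1  [load 325/400]
  100 → disc 2  [load 300/400]
  150 → disc 3 (new)  [load 150/400]
  175 → disc 3  [load 325/400]
  300 → disc 4 (new)  [load 300/400]
  350 → disc 5 (new)  [load 350/400]
5 discs opened.

5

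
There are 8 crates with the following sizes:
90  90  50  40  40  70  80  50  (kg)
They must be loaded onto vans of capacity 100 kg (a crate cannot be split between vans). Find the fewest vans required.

Total = 90 + 90 + 80 + 70 + 50 + 50 + 40 + 40 = 510 kg.
Lower bound: ⌈510/100⌉ = 6 vans.
A packing using 6 vans:
  van 1: 90 = 90
  van 2: 90 = 90
  van 3: 80 = 80
  van 4: 70 = 70
  van 5: 50 + 50 = 100
  van 6: 40 + 40 = 80
This matches the lower bound, so 6 is optimal.

6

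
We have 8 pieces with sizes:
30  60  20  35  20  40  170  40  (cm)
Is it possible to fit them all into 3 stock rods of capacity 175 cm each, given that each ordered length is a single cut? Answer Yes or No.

Yes

A valid assignment using 3 stock rods:
  stock rod 1: 170 = 170
  stock rod 2: 60 + 40 + 40 + 35 = 175
  stock rod 3: 30 + 20 + 20 = 70
Every load is within 175 cm, so 3 stock rods suffice.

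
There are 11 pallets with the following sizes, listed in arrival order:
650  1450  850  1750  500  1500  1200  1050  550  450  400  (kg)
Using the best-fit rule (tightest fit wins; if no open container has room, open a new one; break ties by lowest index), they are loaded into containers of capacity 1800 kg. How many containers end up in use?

  650 → container 1 (new)  [load 650/1800]
  1450 → container 2 (new)  [load 1450/1800]
  850 → container 1  [load 1500/1800]
  1750 → container 3 (new)  [load 1750/1800]
  500 → container 4 (new)  [load 500/1800]
  1500 → container 5 (new)  [load 1500/1800]
  1200 → container 4  [load 1700/1800]
  1050 → container 6 (new)  [load 1050/1800]
  550 → container 6  [load 1600/1800]
  450 → container 7 (new)  [load 450/1800]
  400 → container 7  [load 850/1800]
7 containers opened.

7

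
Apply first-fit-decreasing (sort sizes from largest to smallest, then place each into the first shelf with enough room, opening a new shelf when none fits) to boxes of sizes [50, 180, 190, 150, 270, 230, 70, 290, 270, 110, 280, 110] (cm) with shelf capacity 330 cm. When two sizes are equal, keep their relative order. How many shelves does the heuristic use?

8

Sorted descending: 290, 280, 270, 270, 230, 190, 180, 150, 110, 110, 70, 50.
  290 → shelf 1 (new)  [load 290/330]
  280 → shelf 2 (new)  [load 280/330]
  270 → shelf 3 (new)  [load 270/330]
  270 → shelf 4 (new)  [load 270/330]
  230 → shelf 5 (new)  [load 230/330]
  190 → shelf 6 (new)  [load 190/330]
  180 → shelf 7 (new)  [load 180/330]
  150 → shelf 7  [load 330/330]
  110 → shelf 6  [load 300/330]
  110 → shelf 8 (new)  [load 110/330]
  70 → shelf 5  [load 300/330]
  50 → shelf 2  [load 330/330]
8 shelves opened.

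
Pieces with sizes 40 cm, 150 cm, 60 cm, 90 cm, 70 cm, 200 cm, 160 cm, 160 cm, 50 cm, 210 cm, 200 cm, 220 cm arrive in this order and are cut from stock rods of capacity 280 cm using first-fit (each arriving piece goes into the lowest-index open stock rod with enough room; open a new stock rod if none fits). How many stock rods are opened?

  40 → stock rod 1 (new)  [load 40/280]
  150 → stock rod 1  [load 190/280]
  60 → stock rod 1  [load 250/280]
  90 → stock rod 2 (new)  [load 90/280]
  70 → stock rod 2  [load 160/280]
  200 → stock rod 3 (new)  [load 200/280]
  160 → stock rod 4 (new)  [load 160/280]
  160 → stock rod 5 (new)  [load 160/280]
  50 → stock rod 2  [load 210/280]
  210 → stock rod 6 (new)  [load 210/280]
  200 → stock rod 7 (new)  [load 200/280]
  220 → stock rod 8 (new)  [load 220/280]
8 stock rods opened.

8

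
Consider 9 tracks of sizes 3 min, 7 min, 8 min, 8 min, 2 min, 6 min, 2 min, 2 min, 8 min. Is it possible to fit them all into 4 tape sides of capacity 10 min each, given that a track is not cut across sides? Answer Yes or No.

No

Total = 46 min; ⌈46/10⌉ = 5.
At least 5 tape sides are required, but only 4 are allowed.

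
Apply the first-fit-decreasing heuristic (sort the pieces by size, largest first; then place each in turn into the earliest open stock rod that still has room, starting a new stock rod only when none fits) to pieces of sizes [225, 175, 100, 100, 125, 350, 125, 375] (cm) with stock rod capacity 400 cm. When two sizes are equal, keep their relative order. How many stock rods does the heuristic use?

Sorted descending: 375, 350, 225, 175, 125, 125, 100, 100.
  375 → stock rod 1 (new)  [load 375/400]
  350 → stock rod 2 (new)  [load 350/400]
  225 → stock rod 3 (new)  [load 225/400]
  175 → stock rod 3  [load 400/400]
  125 → stock rod 4 (new)  [load 125/400]
  125 → stock rod 4  [load 250/400]
  100 → stock rod 4  [load 350/400]
  100 → stock rod 5 (new)  [load 100/400]
5 stock rods opened.

5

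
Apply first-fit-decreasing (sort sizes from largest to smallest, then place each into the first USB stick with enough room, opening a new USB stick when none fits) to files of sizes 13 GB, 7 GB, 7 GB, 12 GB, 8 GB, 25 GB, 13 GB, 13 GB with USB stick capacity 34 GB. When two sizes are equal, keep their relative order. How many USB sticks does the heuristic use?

3

Sorted descending: 25, 13, 13, 13, 12, 8, 7, 7.
  25 → USB stick 1 (new)  [load 25/34]
  13 → USB stick 2 (new)  [load 13/34]
  13 → USB stick 2  [load 26/34]
  13 → USB stick 3 (new)  [load 13/34]
  12 → USB stick 3  [load 25/34]
  8 → USB stick 1  [load 33/34]
  7 → USB stick 2  [load 33/34]
  7 → USB stick 3  [load 32/34]
3 USB sticks opened.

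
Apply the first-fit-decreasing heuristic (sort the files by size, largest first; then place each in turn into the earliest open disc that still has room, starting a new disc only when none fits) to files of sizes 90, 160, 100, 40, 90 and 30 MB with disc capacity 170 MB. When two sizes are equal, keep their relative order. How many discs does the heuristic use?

4

Sorted descending: 160, 100, 90, 90, 40, 30.
  160 → disc 1 (new)  [load 160/170]
  100 → disc 2 (new)  [load 100/170]
  90 → disc 3 (new)  [load 90/170]
  90 → disc 4 (new)  [load 90/170]
  40 → disc 2  [load 140/170]
  30 → disc 2  [load 170/170]
4 discs opened.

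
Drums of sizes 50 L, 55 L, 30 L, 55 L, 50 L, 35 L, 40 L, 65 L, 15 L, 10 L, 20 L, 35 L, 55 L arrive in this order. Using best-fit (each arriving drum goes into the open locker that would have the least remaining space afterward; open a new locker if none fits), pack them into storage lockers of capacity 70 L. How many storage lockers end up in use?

9

  50 → locker 1 (new)  [load 50/70]
  55 → locker 2 (new)  [load 55/70]
  30 → locker 3 (new)  [load 30/70]
  55 → locker 4 (new)  [load 55/70]
  50 → locker 5 (new)  [load 50/70]
  35 → locker 3  [load 65/70]
  40 → locker 6 (new)  [load 40/70]
  65 → locker 7 (new)  [load 65/70]
  15 → locker 2  [load 70/70]
  10 → locker 4  [load 65/70]
  20 → locker 1  [load 70/70]
  35 → locker 8 (new)  [load 35/70]
  55 → locker 9 (new)  [load 55/70]
9 storage lockers opened.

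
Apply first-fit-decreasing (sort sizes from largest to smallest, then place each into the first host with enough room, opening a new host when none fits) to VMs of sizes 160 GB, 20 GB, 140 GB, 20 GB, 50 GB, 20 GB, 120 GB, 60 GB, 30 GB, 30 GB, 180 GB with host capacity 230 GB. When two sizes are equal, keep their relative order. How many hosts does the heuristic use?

4

Sorted descending: 180, 160, 140, 120, 60, 50, 30, 30, 20, 20, 20.
  180 → host 1 (new)  [load 180/230]
  160 → host 2 (new)  [load 160/230]
  140 → host 3 (new)  [load 140/230]
  120 → host 4 (new)  [load 120/230]
  60 → host 2  [load 220/230]
  50 → host 1  [load 230/230]
  30 → host 3  [load 170/230]
  30 → host 3  [load 200/230]
  20 → host 3  [load 220/230]
  20 → host 4  [load 140/230]
  20 → host 4  [load 160/230]
4 hosts opened.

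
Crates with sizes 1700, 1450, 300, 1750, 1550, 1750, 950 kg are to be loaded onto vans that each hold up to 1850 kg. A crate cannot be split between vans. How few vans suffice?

Total = 1750 + 1750 + 1700 + 1550 + 1450 + 950 + 300 = 9450 kg.
Lower bound: ⌈9450/1850⌉ = 6 vans.
A packing using 6 vans:
  van 1: 1750 = 1750
  van 2: 1750 = 1750
  van 3: 1700 = 1700
  van 4: 1550 + 300 = 1850
  van 5: 1450 = 1450
  van 6: 950 = 950
This matches the lower bound, so 6 is optimal.

6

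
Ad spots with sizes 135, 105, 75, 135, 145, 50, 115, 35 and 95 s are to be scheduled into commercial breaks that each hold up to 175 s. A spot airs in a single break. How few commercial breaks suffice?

6

Total = 145 + 135 + 135 + 115 + 105 + 95 + 75 + 50 + 35 = 890 s.
Lower bound: ⌈890/175⌉ = 6 commercial breaks.
A packing using 6 commercial breaks:
  break 1: 145 = 145
  break 2: 135 + 35 = 170
  break 3: 135 = 135
  break 4: 115 + 50 = 165
  break 5: 105 = 105
  break 6: 95 + 75 = 170
This matches the lower bound, so 6 is optimal.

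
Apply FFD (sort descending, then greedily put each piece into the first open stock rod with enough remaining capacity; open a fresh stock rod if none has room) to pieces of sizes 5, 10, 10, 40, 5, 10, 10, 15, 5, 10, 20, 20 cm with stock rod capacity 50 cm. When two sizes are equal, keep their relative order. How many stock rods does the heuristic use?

Sorted descending: 40, 20, 20, 15, 10, 10, 10, 10, 10, 5, 5, 5.
  40 → stock rod 1 (new)  [load 40/50]
  20 → stock rod 2 (new)  [load 20/50]
  20 → stock rod 2  [load 40/50]
  15 → stock rod 3 (new)  [load 15/50]
  10 → stock rod 1  [load 50/50]
  10 → stock rod 2  [load 50/50]
  10 → stock rod 3  [load 25/50]
  10 → stock rod 3  [load 35/50]
  10 → stock rod 3  [load 45/50]
  5 → stock rod 3  [load 50/50]
  5 → stock rod 4 (new)  [load 5/50]
  5 → stock rod 4  [load 10/50]
4 stock rods opened.

4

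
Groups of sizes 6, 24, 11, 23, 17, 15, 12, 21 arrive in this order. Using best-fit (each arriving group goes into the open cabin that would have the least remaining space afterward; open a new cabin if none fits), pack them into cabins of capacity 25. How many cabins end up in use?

  6 → cabin 1 (new)  [load 6/25]
  24 → cabin 2 (new)  [load 24/25]
  11 → cabin 1  [load 17/25]
  23 → cabin 3 (new)  [load 23/25]
  17 → cabin 4 (new)  [load 17/25]
  15 → cabin 5 (new)  [load 15/25]
  12 → cabin 6 (new)  [load 12/25]
  21 → cabin 7 (new)  [load 21/25]
7 cabins opened.

7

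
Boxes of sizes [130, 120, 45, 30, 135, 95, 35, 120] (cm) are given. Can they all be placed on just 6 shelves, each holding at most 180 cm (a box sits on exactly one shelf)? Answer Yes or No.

Yes

A valid assignment using 5 shelves:
  shelf 1: 135 + 45 = 180
  shelf 2: 130 + 35 = 165
  shelf 3: 120 + 30 = 150
  shelf 4: 120 = 120
  shelf 5: 95 = 95
That uses only 5 ≤ 6, so 6 shelves are enough.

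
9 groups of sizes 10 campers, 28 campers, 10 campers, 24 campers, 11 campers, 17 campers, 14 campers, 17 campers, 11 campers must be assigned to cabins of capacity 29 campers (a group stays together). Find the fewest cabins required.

6

Total = 28 + 24 + 17 + 17 + 14 + 11 + 11 + 10 + 10 = 142 campers.
Lower bound: ⌈142/29⌉ = 5 cabins.
A packing using 6 cabins:
  cabin 1: 28 = 28
  cabin 2: 24 = 24
  cabin 3: 17 + 11 = 28
  cabin 4: 17 + 11 = 28
  cabin 5: 14 + 10 = 24
  cabin 6: 10 = 10
No arrangement into 5 cabins stays within capacity, so 6 is optimal.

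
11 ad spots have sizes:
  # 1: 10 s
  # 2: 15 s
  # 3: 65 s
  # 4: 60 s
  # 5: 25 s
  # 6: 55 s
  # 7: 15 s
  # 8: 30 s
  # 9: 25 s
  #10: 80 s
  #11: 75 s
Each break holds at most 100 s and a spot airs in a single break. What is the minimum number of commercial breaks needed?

Total = 80 + 75 + 65 + 60 + 55 + 30 + 25 + 25 + 15 + 15 + 10 = 455 s.
Lower bound: ⌈455/100⌉ = 5 commercial breaks.
A packing using 5 commercial breaks:
  break 1: 80 + 15 = 95
  break 2: 75 + 25 = 100
  break 3: 65 + 30 = 95
  break 4: 60 + 25 + 15 = 100
  break 5: 55 + 10 = 65
This matches the lower bound, so 5 is optimal.

5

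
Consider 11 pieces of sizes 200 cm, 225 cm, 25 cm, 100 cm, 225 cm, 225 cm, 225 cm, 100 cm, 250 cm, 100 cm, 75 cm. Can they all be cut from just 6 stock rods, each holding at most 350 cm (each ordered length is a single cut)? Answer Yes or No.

Yes

A valid assignment using 6 stock rods:
  stock rod 1: 250 + 100 = 350
  stock rod 2: 225 + 100 + 25 = 350
  stock rod 3: 225 + 100 = 325
  stock rod 4: 225 + 75 = 300
  stock rod 5: 225 = 225
  stock rod 6: 200 = 200
Every load is within 350 cm, so 6 stock rods suffice.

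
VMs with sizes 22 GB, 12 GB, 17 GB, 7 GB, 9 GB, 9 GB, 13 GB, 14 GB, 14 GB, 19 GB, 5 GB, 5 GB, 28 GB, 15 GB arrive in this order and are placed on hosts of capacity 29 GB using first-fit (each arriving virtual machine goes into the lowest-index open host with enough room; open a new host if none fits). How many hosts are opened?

7

  22 → host 1 (new)  [load 22/29]
  12 → host 2 (new)  [load 12/29]
  17 → host 2  [load 29/29]
  7 → host 1  [load 29/29]
  9 → host 3 (new)  [load 9/29]
  9 → host 3  [load 18/29]
  13 → host 4 (new)  [load 13/29]
  14 → host 4  [load 27/29]
  14 → host 5 (new)  [load 14/29]
  19 → host 6 (new)  [load 19/29]
  5 → host 3  [load 23/29]
  5 → host 3  [load 28/29]
  28 → host 7 (new)  [load 28/29]
  15 → host 5  [load 29/29]
7 hosts opened.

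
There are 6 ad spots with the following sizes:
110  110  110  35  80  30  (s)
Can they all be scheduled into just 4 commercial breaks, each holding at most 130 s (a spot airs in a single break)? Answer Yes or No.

Total = 475 s; ⌈475/130⌉ = 4.
The bound of 4 does not rule out 4, but exhaustive search shows no assignment into 4 commercial breaks of capacity 130 s exists — the minimum is 5.

No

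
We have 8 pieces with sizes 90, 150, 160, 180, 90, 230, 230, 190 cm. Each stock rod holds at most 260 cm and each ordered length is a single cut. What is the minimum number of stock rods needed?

6

Total = 230 + 230 + 190 + 180 + 160 + 150 + 90 + 90 = 1320 cm.
Lower bound: ⌈1320/260⌉ = 6 stock rods.
A packing using 6 stock rods:
  stock rod 1: 230 = 230
  stock rod 2: 230 = 230
  stock rod 3: 190 = 190
  stock rod 4: 180 = 180
  stock rod 5: 160 + 90 = 250
  stock rod 6: 150 + 90 = 240
This matches the lower bound, so 6 is optimal.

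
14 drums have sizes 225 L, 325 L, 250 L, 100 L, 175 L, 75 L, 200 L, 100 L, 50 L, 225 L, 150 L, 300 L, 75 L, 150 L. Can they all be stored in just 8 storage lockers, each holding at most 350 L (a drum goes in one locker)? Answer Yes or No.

A valid assignment using 8 storage lockers:
  locker 1: 325 = 325
  locker 2: 300 + 50 = 350
  locker 3: 250 + 100 = 350
  locker 4: 225 + 100 = 325
  locker 5: 225 + 75 = 300
  locker 6: 200 + 150 = 350
  locker 7: 175 + 150 = 325
  locker 8: 75 = 75
Every load is within 350 L, so 8 storage lockers suffice.

Yes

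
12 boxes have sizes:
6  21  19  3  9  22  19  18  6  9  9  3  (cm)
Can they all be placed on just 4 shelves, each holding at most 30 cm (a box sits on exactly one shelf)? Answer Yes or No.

Total = 144 cm; ⌈144/30⌉ = 5.
At least 5 shelves are required, but only 4 are allowed.

No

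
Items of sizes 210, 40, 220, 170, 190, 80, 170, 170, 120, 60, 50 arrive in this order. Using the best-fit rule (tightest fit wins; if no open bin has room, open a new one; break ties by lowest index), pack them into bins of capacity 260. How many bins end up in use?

  210 → bin 1 (new)  [load 210/260]
  40 → bin 1  [load 250/260]
  220 → bin 2 (new)  [load 220/260]
  170 → bin 3 (new)  [load 170/260]
  190 → bin 4 (new)  [load 190/260]
  80 → bin 3  [load 250/260]
  170 → bin 5 (new)  [load 170/260]
  170 → bin 6 (new)  [load 170/260]
  120 → bin 7 (new)  [load 120/260]
  60 → bin 4  [load 250/260]
  50 → bin 5  [load 220/260]
7 bins opened.

7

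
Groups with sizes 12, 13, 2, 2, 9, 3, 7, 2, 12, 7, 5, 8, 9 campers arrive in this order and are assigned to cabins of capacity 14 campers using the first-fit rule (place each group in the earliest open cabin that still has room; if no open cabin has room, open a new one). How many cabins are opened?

8

  12 → cabin 1 (new)  [load 12/14]
  13 → cabin 2 (new)  [load 13/14]
  2 → cabin 1  [load 14/14]
  2 → cabin 3 (new)  [load 2/14]
  9 → cabin 3  [load 11/14]
  3 → cabin 3  [load 14/14]
  7 → cabin 4 (new)  [load 7/14]
  2 → cabin 4  [load 9/14]
  12 → cabin 5 (new)  [load 12/14]
  7 → cabin 6 (new)  [load 7/14]
  5 → cabin 4  [load 14/14]
  8 → cabin 7 (new)  [load 8/14]
  9 → cabin 8 (new)  [load 9/14]
8 cabins opened.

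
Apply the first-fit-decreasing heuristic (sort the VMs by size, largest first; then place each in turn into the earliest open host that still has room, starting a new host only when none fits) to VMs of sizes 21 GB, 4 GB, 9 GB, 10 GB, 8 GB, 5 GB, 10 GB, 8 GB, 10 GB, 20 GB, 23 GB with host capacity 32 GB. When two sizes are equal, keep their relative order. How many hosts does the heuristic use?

Sorted descending: 23, 21, 20, 10, 10, 10, 9, 8, 8, 5, 4.
  23 → host 1 (new)  [load 23/32]
  21 → host 2 (new)  [load 21/32]
  20 → host 3 (new)  [load 20/32]
  10 → host 2  [load 31/32]
  10 → host 3  [load 30/32]
  10 → host 4 (new)  [load 10/32]
  9 → host 1  [load 32/32]
  8 → host 4  [load 18/32]
  8 → host 4  [load 26/32]
  5 → host 4  [load 31/32]
  4 → host 5 (new)  [load 4/32]
5 hosts opened.

5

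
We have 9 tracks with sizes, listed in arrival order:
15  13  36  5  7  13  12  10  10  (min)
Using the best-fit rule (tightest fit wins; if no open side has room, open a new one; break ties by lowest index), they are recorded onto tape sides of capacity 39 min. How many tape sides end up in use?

  15 → side 1 (new)  [load 15/39]
  13 → side 1  [load 28/39]
  36 → side 2 (new)  [load 36/39]
  5 → side 1  [load 33/39]
  7 → side 3 (new)  [load 7/39]
  13 → side 3  [load 20/39]
  12 → side 3  [load 32/39]
  10 → side 4 (new)  [load 10/39]
  10 → side 4  [load 20/39]
4 tape sides opened.

4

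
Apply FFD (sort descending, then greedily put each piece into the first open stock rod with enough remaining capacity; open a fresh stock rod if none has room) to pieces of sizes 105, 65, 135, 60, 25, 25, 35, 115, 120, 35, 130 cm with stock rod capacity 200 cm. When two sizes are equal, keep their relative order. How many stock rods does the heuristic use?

Sorted descending: 135, 130, 120, 115, 105, 65, 60, 35, 35, 25, 25.
  135 → stock rod 1 (new)  [load 135/200]
  130 → stock rod 2 (new)  [load 130/200]
  120 → stock rod 3 (new)  [load 120/200]
  115 → stock rod 4 (new)  [load 115/200]
  105 → stock rod 5 (new)  [load 105/200]
  65 → stock rod 1  [load 200/200]
  60 → stock rod 2  [load 190/200]
  35 → stock rod 3  [load 155/200]
  35 → stock rod 3  [load 190/200]
  25 → stock rod 4  [load 140/200]
  25 → stock rod 4  [load 165/200]
5 stock rods opened.

5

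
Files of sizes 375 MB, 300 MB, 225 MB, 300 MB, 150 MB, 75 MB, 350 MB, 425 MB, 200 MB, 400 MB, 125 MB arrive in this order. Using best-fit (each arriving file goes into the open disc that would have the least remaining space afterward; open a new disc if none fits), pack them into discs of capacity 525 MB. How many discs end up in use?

  375 → disc 1 (new)  [load 375/525]
  300 → disc 2 (new)  [load 300/525]
  225 → disc 2  [load 525/525]
  300 → disc 3 (new)  [load 300/525]
  150 → disc 1  [load 525/525]
  75 → disc 3  [load 375/525]
  350 → disc 4 (new)  [load 350/525]
  425 → disc 5 (new)  [load 425/525]
  200 → disc 6 (new)  [load 200/525]
  400 → disc 7 (new)  [load 400/525]
  125 → disc 7  [load 525/525]
7 discs opened.

7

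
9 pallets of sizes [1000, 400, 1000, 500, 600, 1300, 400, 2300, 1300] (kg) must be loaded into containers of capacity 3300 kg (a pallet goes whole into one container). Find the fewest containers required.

Total = 2300 + 1300 + 1300 + 1000 + 1000 + 600 + 500 + 400 + 400 = 8800 kg.
Lower bound: ⌈8800/3300⌉ = 3 containers.
A packing using 3 containers:
  container 1: 2300 + 1000 = 3300
  container 2: 1300 + 1300 + 600 = 3200
  container 3: 1000 + 500 + 400 + 400 = 2300
This matches the lower bound, so 3 is optimal.

3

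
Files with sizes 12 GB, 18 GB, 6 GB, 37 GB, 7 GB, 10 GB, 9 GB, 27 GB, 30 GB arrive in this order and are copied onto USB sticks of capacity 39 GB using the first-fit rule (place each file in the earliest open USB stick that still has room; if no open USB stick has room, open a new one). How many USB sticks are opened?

  12 → USB stick 1 (new)  [load 12/39]
  18 → USB stick 1  [load 30/39]
  6 → USB stick 1  [load 36/39]
  37 → USB stick 2 (new)  [load 37/39]
  7 → USB stick 3 (new)  [load 7/39]
  10 → USB stick 3  [load 17/39]
  9 → USB stick 3  [load 26/39]
  27 → USB stick 4 (new)  [load 27/39]
  30 → USB stick 5 (new)  [load 30/39]
5 USB sticks opened.

5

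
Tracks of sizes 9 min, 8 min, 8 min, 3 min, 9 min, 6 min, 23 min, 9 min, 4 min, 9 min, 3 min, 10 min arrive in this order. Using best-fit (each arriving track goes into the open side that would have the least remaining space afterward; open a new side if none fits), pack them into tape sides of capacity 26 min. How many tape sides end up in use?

  9 → side 1 (new)  [load 9/26]
  8 → side 1  [load 17/26]
  8 → side 1  [load 25/26]
  3 → side 2 (new)  [load 3/26]
  9 → side 2  [load 12/26]
  6 → side 2  [load 18/26]
  23 → side 3 (new)  [load 23/26]
  9 → side 4 (new)  [load 9/26]
  4 → side 2  [load 22/26]
  9 → side 4  [load 18/26]
  3 → side 3  [load 26/26]
  10 → side 5 (new)  [load 10/26]
5 tape sides opened.

5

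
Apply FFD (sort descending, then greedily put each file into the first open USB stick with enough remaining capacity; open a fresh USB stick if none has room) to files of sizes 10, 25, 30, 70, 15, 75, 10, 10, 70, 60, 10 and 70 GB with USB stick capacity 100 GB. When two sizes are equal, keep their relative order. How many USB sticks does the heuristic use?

5

Sorted descending: 75, 70, 70, 70, 60, 30, 25, 15, 10, 10, 10, 10.
  75 → USB stick 1 (new)  [load 75/100]
  70 → USB stick 2 (new)  [load 70/100]
  70 → USB stick 3 (new)  [load 70/100]
  70 → USB stick 4 (new)  [load 70/100]
  60 → USB stick 5 (new)  [load 60/100]
  30 → USB stick 2  [load 100/100]
  25 → USB stick 1  [load 100/100]
  15 → USB stick 3  [load 85/100]
  10 → USB stick 3  [load 95/100]
  10 → USB stick 4  [load 80/100]
  10 → USB stick 4  [load 90/100]
  10 → USB stick 4  [load 100/100]
5 USB sticks opened.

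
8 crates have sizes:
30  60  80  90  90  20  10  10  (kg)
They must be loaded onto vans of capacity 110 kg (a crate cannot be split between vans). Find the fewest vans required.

4

Total = 90 + 90 + 80 + 60 + 30 + 20 + 10 + 10 = 390 kg.
Lower bound: ⌈390/110⌉ = 4 vans.
A packing using 4 vans:
  van 1: 90 + 20 = 110
  van 2: 90 + 10 + 10 = 110
  van 3: 80 + 30 = 110
  van 4: 60 = 60
This matches the lower bound, so 4 is optimal.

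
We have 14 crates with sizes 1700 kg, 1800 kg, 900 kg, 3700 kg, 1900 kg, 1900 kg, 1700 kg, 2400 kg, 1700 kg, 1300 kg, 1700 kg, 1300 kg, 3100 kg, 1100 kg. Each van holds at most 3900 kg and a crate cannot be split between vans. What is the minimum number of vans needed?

8

Total = 3700 + 3100 + 2400 + 1900 + 1900 + 1800 + 1700 + 1700 + 1700 + 1700 + 1300 + 1300 + 1100 + 900 = 26200 kg.
Lower bound: ⌈26200/3900⌉ = 7 vans.
A packing using 8 vans:
  van 1: 3700 = 3700
  van 2: 3100 = 3100
  van 3: 2400 + 1300 = 3700
  van 4: 1900 + 1900 = 3800
  van 5: 1800 + 1700 = 3500
  van 6: 1700 + 1700 = 3400
  van 7: 1700 + 1300 + 900 = 3900
  van 8: 1100 = 1100
No arrangement into 7 vans stays within capacity, so 8 is optimal.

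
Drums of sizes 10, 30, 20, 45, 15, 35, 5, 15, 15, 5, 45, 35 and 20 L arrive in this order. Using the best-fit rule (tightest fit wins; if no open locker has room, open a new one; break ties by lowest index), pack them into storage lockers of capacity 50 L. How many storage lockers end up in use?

  10 → locker 1 (new)  [load 10/50]
  30 → locker 1  [load 40/50]
  20 → locker 2 (new)  [load 20/50]
  45 → locker 3 (new)  [load 45/50]
  15 → locker 2  [load 35/50]
  35 → locker 4 (new)  [load 35/50]
  5 → locker 3  [load 50/50]
  15 → locker 2  [load 50/50]
  15 → locker 4  [load 50/50]
  5 → locker 1  [load 45/50]
  45 → locker 5 (new)  [load 45/50]
  35 → locker 6 (new)  [load 35/50]
  20 → locker 7 (new)  [load 20/50]
7 storage lockers opened.

7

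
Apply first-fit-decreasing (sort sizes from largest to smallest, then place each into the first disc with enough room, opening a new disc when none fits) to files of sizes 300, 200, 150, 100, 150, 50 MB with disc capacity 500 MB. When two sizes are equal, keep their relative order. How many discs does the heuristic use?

2

Sorted descending: 300, 200, 150, 150, 100, 50.
  300 → disc 1 (new)  [load 300/500]
  200 → disc 1  [load 500/500]
  150 → disc 2 (new)  [load 150/500]
  150 → disc 2  [load 300/500]
  100 → disc 2  [load 400/500]
  50 → disc 2  [load 450/500]
2 discs opened.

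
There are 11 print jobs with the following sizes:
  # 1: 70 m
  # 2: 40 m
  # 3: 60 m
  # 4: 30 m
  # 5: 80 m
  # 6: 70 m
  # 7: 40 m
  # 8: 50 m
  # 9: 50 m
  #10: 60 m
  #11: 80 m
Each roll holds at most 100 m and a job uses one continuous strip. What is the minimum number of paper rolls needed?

7

Total = 80 + 80 + 70 + 70 + 60 + 60 + 50 + 50 + 40 + 40 + 30 = 630 m.
Lower bound: ⌈630/100⌉ = 7 paper rolls.
A packing using 7 paper rolls:
  roll 1: 80 = 80
  roll 2: 80 = 80
  roll 3: 70 + 30 = 100
  roll 4: 70 = 70
  roll 5: 60 + 40 = 100
  roll 6: 60 + 40 = 100
  roll 7: 50 + 50 = 100
This matches the lower bound, so 7 is optimal.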